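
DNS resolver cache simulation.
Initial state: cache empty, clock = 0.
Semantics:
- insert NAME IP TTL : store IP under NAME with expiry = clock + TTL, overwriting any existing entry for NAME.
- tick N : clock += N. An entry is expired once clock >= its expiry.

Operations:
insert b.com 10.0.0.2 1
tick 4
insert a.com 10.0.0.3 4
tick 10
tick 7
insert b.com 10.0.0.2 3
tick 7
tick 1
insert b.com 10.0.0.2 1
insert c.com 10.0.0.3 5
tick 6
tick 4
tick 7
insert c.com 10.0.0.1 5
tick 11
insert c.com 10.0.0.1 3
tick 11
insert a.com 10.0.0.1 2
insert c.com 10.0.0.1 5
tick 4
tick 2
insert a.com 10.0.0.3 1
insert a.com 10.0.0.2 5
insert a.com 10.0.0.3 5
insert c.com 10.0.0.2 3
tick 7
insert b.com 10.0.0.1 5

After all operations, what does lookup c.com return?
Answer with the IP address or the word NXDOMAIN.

Op 1: insert b.com -> 10.0.0.2 (expiry=0+1=1). clock=0
Op 2: tick 4 -> clock=4. purged={b.com}
Op 3: insert a.com -> 10.0.0.3 (expiry=4+4=8). clock=4
Op 4: tick 10 -> clock=14. purged={a.com}
Op 5: tick 7 -> clock=21.
Op 6: insert b.com -> 10.0.0.2 (expiry=21+3=24). clock=21
Op 7: tick 7 -> clock=28. purged={b.com}
Op 8: tick 1 -> clock=29.
Op 9: insert b.com -> 10.0.0.2 (expiry=29+1=30). clock=29
Op 10: insert c.com -> 10.0.0.3 (expiry=29+5=34). clock=29
Op 11: tick 6 -> clock=35. purged={b.com,c.com}
Op 12: tick 4 -> clock=39.
Op 13: tick 7 -> clock=46.
Op 14: insert c.com -> 10.0.0.1 (expiry=46+5=51). clock=46
Op 15: tick 11 -> clock=57. purged={c.com}
Op 16: insert c.com -> 10.0.0.1 (expiry=57+3=60). clock=57
Op 17: tick 11 -> clock=68. purged={c.com}
Op 18: insert a.com -> 10.0.0.1 (expiry=68+2=70). clock=68
Op 19: insert c.com -> 10.0.0.1 (expiry=68+5=73). clock=68
Op 20: tick 4 -> clock=72. purged={a.com}
Op 21: tick 2 -> clock=74. purged={c.com}
Op 22: insert a.com -> 10.0.0.3 (expiry=74+1=75). clock=74
Op 23: insert a.com -> 10.0.0.2 (expiry=74+5=79). clock=74
Op 24: insert a.com -> 10.0.0.3 (expiry=74+5=79). clock=74
Op 25: insert c.com -> 10.0.0.2 (expiry=74+3=77). clock=74
Op 26: tick 7 -> clock=81. purged={a.com,c.com}
Op 27: insert b.com -> 10.0.0.1 (expiry=81+5=86). clock=81
lookup c.com: not in cache (expired or never inserted)

Answer: NXDOMAIN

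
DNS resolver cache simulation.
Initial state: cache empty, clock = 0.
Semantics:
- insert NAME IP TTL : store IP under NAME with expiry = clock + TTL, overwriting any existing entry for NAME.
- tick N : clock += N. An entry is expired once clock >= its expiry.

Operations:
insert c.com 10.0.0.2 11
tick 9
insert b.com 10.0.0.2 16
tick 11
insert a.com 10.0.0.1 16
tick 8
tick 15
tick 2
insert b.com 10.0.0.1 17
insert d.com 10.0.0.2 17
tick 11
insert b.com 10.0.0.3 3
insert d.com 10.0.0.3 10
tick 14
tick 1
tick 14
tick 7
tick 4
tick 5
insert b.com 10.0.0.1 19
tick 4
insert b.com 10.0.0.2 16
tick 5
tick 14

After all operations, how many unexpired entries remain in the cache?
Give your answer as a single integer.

Answer: 0

Derivation:
Op 1: insert c.com -> 10.0.0.2 (expiry=0+11=11). clock=0
Op 2: tick 9 -> clock=9.
Op 3: insert b.com -> 10.0.0.2 (expiry=9+16=25). clock=9
Op 4: tick 11 -> clock=20. purged={c.com}
Op 5: insert a.com -> 10.0.0.1 (expiry=20+16=36). clock=20
Op 6: tick 8 -> clock=28. purged={b.com}
Op 7: tick 15 -> clock=43. purged={a.com}
Op 8: tick 2 -> clock=45.
Op 9: insert b.com -> 10.0.0.1 (expiry=45+17=62). clock=45
Op 10: insert d.com -> 10.0.0.2 (expiry=45+17=62). clock=45
Op 11: tick 11 -> clock=56.
Op 12: insert b.com -> 10.0.0.3 (expiry=56+3=59). clock=56
Op 13: insert d.com -> 10.0.0.3 (expiry=56+10=66). clock=56
Op 14: tick 14 -> clock=70. purged={b.com,d.com}
Op 15: tick 1 -> clock=71.
Op 16: tick 14 -> clock=85.
Op 17: tick 7 -> clock=92.
Op 18: tick 4 -> clock=96.
Op 19: tick 5 -> clock=101.
Op 20: insert b.com -> 10.0.0.1 (expiry=101+19=120). clock=101
Op 21: tick 4 -> clock=105.
Op 22: insert b.com -> 10.0.0.2 (expiry=105+16=121). clock=105
Op 23: tick 5 -> clock=110.
Op 24: tick 14 -> clock=124. purged={b.com}
Final cache (unexpired): {} -> size=0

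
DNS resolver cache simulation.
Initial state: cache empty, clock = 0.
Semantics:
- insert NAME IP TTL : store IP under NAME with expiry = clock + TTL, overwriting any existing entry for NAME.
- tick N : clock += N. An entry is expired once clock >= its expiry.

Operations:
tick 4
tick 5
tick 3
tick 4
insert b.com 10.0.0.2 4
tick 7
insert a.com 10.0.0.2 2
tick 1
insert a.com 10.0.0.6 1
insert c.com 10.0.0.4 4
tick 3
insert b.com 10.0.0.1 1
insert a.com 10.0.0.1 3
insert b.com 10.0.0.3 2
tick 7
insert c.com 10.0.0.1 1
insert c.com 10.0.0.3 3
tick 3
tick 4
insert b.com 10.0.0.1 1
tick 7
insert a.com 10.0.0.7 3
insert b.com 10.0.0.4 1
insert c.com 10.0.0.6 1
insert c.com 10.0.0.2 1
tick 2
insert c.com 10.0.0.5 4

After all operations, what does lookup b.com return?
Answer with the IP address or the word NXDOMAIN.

Answer: NXDOMAIN

Derivation:
Op 1: tick 4 -> clock=4.
Op 2: tick 5 -> clock=9.
Op 3: tick 3 -> clock=12.
Op 4: tick 4 -> clock=16.
Op 5: insert b.com -> 10.0.0.2 (expiry=16+4=20). clock=16
Op 6: tick 7 -> clock=23. purged={b.com}
Op 7: insert a.com -> 10.0.0.2 (expiry=23+2=25). clock=23
Op 8: tick 1 -> clock=24.
Op 9: insert a.com -> 10.0.0.6 (expiry=24+1=25). clock=24
Op 10: insert c.com -> 10.0.0.4 (expiry=24+4=28). clock=24
Op 11: tick 3 -> clock=27. purged={a.com}
Op 12: insert b.com -> 10.0.0.1 (expiry=27+1=28). clock=27
Op 13: insert a.com -> 10.0.0.1 (expiry=27+3=30). clock=27
Op 14: insert b.com -> 10.0.0.3 (expiry=27+2=29). clock=27
Op 15: tick 7 -> clock=34. purged={a.com,b.com,c.com}
Op 16: insert c.com -> 10.0.0.1 (expiry=34+1=35). clock=34
Op 17: insert c.com -> 10.0.0.3 (expiry=34+3=37). clock=34
Op 18: tick 3 -> clock=37. purged={c.com}
Op 19: tick 4 -> clock=41.
Op 20: insert b.com -> 10.0.0.1 (expiry=41+1=42). clock=41
Op 21: tick 7 -> clock=48. purged={b.com}
Op 22: insert a.com -> 10.0.0.7 (expiry=48+3=51). clock=48
Op 23: insert b.com -> 10.0.0.4 (expiry=48+1=49). clock=48
Op 24: insert c.com -> 10.0.0.6 (expiry=48+1=49). clock=48
Op 25: insert c.com -> 10.0.0.2 (expiry=48+1=49). clock=48
Op 26: tick 2 -> clock=50. purged={b.com,c.com}
Op 27: insert c.com -> 10.0.0.5 (expiry=50+4=54). clock=50
lookup b.com: not in cache (expired or never inserted)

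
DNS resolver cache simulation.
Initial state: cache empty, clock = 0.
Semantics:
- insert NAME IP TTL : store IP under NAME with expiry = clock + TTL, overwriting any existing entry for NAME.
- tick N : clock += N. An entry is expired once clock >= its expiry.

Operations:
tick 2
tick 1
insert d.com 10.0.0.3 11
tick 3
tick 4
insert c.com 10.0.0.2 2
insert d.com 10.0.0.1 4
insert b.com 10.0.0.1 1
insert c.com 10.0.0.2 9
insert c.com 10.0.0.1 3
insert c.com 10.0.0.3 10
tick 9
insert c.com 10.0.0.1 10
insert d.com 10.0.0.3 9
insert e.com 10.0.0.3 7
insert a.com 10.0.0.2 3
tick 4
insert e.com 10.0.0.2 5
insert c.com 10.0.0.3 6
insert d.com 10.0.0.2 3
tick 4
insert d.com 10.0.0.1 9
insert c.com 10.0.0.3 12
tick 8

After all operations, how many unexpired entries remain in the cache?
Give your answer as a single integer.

Op 1: tick 2 -> clock=2.
Op 2: tick 1 -> clock=3.
Op 3: insert d.com -> 10.0.0.3 (expiry=3+11=14). clock=3
Op 4: tick 3 -> clock=6.
Op 5: tick 4 -> clock=10.
Op 6: insert c.com -> 10.0.0.2 (expiry=10+2=12). clock=10
Op 7: insert d.com -> 10.0.0.1 (expiry=10+4=14). clock=10
Op 8: insert b.com -> 10.0.0.1 (expiry=10+1=11). clock=10
Op 9: insert c.com -> 10.0.0.2 (expiry=10+9=19). clock=10
Op 10: insert c.com -> 10.0.0.1 (expiry=10+3=13). clock=10
Op 11: insert c.com -> 10.0.0.3 (expiry=10+10=20). clock=10
Op 12: tick 9 -> clock=19. purged={b.com,d.com}
Op 13: insert c.com -> 10.0.0.1 (expiry=19+10=29). clock=19
Op 14: insert d.com -> 10.0.0.3 (expiry=19+9=28). clock=19
Op 15: insert e.com -> 10.0.0.3 (expiry=19+7=26). clock=19
Op 16: insert a.com -> 10.0.0.2 (expiry=19+3=22). clock=19
Op 17: tick 4 -> clock=23. purged={a.com}
Op 18: insert e.com -> 10.0.0.2 (expiry=23+5=28). clock=23
Op 19: insert c.com -> 10.0.0.3 (expiry=23+6=29). clock=23
Op 20: insert d.com -> 10.0.0.2 (expiry=23+3=26). clock=23
Op 21: tick 4 -> clock=27. purged={d.com}
Op 22: insert d.com -> 10.0.0.1 (expiry=27+9=36). clock=27
Op 23: insert c.com -> 10.0.0.3 (expiry=27+12=39). clock=27
Op 24: tick 8 -> clock=35. purged={e.com}
Final cache (unexpired): {c.com,d.com} -> size=2

Answer: 2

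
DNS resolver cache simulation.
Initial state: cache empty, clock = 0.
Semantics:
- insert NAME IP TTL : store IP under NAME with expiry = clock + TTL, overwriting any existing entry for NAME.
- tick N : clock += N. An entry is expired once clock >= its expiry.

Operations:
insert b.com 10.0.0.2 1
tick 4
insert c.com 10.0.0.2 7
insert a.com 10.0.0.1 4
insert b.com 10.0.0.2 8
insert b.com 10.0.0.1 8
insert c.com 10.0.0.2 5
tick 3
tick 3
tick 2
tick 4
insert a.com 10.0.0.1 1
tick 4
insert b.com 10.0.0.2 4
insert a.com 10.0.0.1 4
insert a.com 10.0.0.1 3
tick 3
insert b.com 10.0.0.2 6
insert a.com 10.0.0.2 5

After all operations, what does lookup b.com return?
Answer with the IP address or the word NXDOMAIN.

Op 1: insert b.com -> 10.0.0.2 (expiry=0+1=1). clock=0
Op 2: tick 4 -> clock=4. purged={b.com}
Op 3: insert c.com -> 10.0.0.2 (expiry=4+7=11). clock=4
Op 4: insert a.com -> 10.0.0.1 (expiry=4+4=8). clock=4
Op 5: insert b.com -> 10.0.0.2 (expiry=4+8=12). clock=4
Op 6: insert b.com -> 10.0.0.1 (expiry=4+8=12). clock=4
Op 7: insert c.com -> 10.0.0.2 (expiry=4+5=9). clock=4
Op 8: tick 3 -> clock=7.
Op 9: tick 3 -> clock=10. purged={a.com,c.com}
Op 10: tick 2 -> clock=12. purged={b.com}
Op 11: tick 4 -> clock=16.
Op 12: insert a.com -> 10.0.0.1 (expiry=16+1=17). clock=16
Op 13: tick 4 -> clock=20. purged={a.com}
Op 14: insert b.com -> 10.0.0.2 (expiry=20+4=24). clock=20
Op 15: insert a.com -> 10.0.0.1 (expiry=20+4=24). clock=20
Op 16: insert a.com -> 10.0.0.1 (expiry=20+3=23). clock=20
Op 17: tick 3 -> clock=23. purged={a.com}
Op 18: insert b.com -> 10.0.0.2 (expiry=23+6=29). clock=23
Op 19: insert a.com -> 10.0.0.2 (expiry=23+5=28). clock=23
lookup b.com: present, ip=10.0.0.2 expiry=29 > clock=23

Answer: 10.0.0.2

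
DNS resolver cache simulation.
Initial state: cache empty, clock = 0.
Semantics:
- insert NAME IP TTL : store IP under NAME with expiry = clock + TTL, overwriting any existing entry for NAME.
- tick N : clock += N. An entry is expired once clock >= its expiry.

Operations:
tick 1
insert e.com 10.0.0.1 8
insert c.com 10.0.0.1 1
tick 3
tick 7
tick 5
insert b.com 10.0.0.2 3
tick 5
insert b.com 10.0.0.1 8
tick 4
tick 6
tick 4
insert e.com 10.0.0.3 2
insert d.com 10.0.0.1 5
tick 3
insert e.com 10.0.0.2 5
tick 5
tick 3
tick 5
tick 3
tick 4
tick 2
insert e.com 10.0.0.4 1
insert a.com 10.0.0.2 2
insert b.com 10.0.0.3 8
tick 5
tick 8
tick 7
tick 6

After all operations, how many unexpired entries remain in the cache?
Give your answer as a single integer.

Op 1: tick 1 -> clock=1.
Op 2: insert e.com -> 10.0.0.1 (expiry=1+8=9). clock=1
Op 3: insert c.com -> 10.0.0.1 (expiry=1+1=2). clock=1
Op 4: tick 3 -> clock=4. purged={c.com}
Op 5: tick 7 -> clock=11. purged={e.com}
Op 6: tick 5 -> clock=16.
Op 7: insert b.com -> 10.0.0.2 (expiry=16+3=19). clock=16
Op 8: tick 5 -> clock=21. purged={b.com}
Op 9: insert b.com -> 10.0.0.1 (expiry=21+8=29). clock=21
Op 10: tick 4 -> clock=25.
Op 11: tick 6 -> clock=31. purged={b.com}
Op 12: tick 4 -> clock=35.
Op 13: insert e.com -> 10.0.0.3 (expiry=35+2=37). clock=35
Op 14: insert d.com -> 10.0.0.1 (expiry=35+5=40). clock=35
Op 15: tick 3 -> clock=38. purged={e.com}
Op 16: insert e.com -> 10.0.0.2 (expiry=38+5=43). clock=38
Op 17: tick 5 -> clock=43. purged={d.com,e.com}
Op 18: tick 3 -> clock=46.
Op 19: tick 5 -> clock=51.
Op 20: tick 3 -> clock=54.
Op 21: tick 4 -> clock=58.
Op 22: tick 2 -> clock=60.
Op 23: insert e.com -> 10.0.0.4 (expiry=60+1=61). clock=60
Op 24: insert a.com -> 10.0.0.2 (expiry=60+2=62). clock=60
Op 25: insert b.com -> 10.0.0.3 (expiry=60+8=68). clock=60
Op 26: tick 5 -> clock=65. purged={a.com,e.com}
Op 27: tick 8 -> clock=73. purged={b.com}
Op 28: tick 7 -> clock=80.
Op 29: tick 6 -> clock=86.
Final cache (unexpired): {} -> size=0

Answer: 0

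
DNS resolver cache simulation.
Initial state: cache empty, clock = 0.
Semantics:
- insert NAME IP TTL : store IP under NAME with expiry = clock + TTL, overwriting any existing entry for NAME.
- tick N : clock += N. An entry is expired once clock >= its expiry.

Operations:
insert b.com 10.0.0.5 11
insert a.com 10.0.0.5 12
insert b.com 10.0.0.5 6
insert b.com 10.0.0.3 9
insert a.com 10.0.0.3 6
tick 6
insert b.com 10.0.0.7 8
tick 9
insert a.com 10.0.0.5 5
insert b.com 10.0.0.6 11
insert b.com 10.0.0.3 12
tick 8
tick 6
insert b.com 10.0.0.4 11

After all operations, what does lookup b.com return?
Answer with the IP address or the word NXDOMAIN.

Answer: 10.0.0.4

Derivation:
Op 1: insert b.com -> 10.0.0.5 (expiry=0+11=11). clock=0
Op 2: insert a.com -> 10.0.0.5 (expiry=0+12=12). clock=0
Op 3: insert b.com -> 10.0.0.5 (expiry=0+6=6). clock=0
Op 4: insert b.com -> 10.0.0.3 (expiry=0+9=9). clock=0
Op 5: insert a.com -> 10.0.0.3 (expiry=0+6=6). clock=0
Op 6: tick 6 -> clock=6. purged={a.com}
Op 7: insert b.com -> 10.0.0.7 (expiry=6+8=14). clock=6
Op 8: tick 9 -> clock=15. purged={b.com}
Op 9: insert a.com -> 10.0.0.5 (expiry=15+5=20). clock=15
Op 10: insert b.com -> 10.0.0.6 (expiry=15+11=26). clock=15
Op 11: insert b.com -> 10.0.0.3 (expiry=15+12=27). clock=15
Op 12: tick 8 -> clock=23. purged={a.com}
Op 13: tick 6 -> clock=29. purged={b.com}
Op 14: insert b.com -> 10.0.0.4 (expiry=29+11=40). clock=29
lookup b.com: present, ip=10.0.0.4 expiry=40 > clock=29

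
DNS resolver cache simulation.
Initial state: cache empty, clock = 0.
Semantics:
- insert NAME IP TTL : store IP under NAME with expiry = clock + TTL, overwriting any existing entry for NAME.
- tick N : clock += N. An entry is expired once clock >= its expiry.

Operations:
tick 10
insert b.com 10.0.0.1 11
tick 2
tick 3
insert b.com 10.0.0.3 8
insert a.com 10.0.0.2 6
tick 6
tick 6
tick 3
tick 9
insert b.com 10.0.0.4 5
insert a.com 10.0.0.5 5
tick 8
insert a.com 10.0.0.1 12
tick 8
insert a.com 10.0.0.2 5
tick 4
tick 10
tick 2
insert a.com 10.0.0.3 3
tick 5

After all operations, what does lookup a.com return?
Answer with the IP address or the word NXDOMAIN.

Answer: NXDOMAIN

Derivation:
Op 1: tick 10 -> clock=10.
Op 2: insert b.com -> 10.0.0.1 (expiry=10+11=21). clock=10
Op 3: tick 2 -> clock=12.
Op 4: tick 3 -> clock=15.
Op 5: insert b.com -> 10.0.0.3 (expiry=15+8=23). clock=15
Op 6: insert a.com -> 10.0.0.2 (expiry=15+6=21). clock=15
Op 7: tick 6 -> clock=21. purged={a.com}
Op 8: tick 6 -> clock=27. purged={b.com}
Op 9: tick 3 -> clock=30.
Op 10: tick 9 -> clock=39.
Op 11: insert b.com -> 10.0.0.4 (expiry=39+5=44). clock=39
Op 12: insert a.com -> 10.0.0.5 (expiry=39+5=44). clock=39
Op 13: tick 8 -> clock=47. purged={a.com,b.com}
Op 14: insert a.com -> 10.0.0.1 (expiry=47+12=59). clock=47
Op 15: tick 8 -> clock=55.
Op 16: insert a.com -> 10.0.0.2 (expiry=55+5=60). clock=55
Op 17: tick 4 -> clock=59.
Op 18: tick 10 -> clock=69. purged={a.com}
Op 19: tick 2 -> clock=71.
Op 20: insert a.com -> 10.0.0.3 (expiry=71+3=74). clock=71
Op 21: tick 5 -> clock=76. purged={a.com}
lookup a.com: not in cache (expired or never inserted)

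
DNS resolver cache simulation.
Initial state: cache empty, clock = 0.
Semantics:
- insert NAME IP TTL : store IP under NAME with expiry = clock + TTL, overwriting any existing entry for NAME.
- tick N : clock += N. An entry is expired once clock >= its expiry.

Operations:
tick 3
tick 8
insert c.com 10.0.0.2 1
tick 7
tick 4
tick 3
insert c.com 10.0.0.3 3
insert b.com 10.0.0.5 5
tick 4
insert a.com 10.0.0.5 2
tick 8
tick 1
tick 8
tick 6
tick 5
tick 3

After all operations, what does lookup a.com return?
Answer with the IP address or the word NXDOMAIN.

Op 1: tick 3 -> clock=3.
Op 2: tick 8 -> clock=11.
Op 3: insert c.com -> 10.0.0.2 (expiry=11+1=12). clock=11
Op 4: tick 7 -> clock=18. purged={c.com}
Op 5: tick 4 -> clock=22.
Op 6: tick 3 -> clock=25.
Op 7: insert c.com -> 10.0.0.3 (expiry=25+3=28). clock=25
Op 8: insert b.com -> 10.0.0.5 (expiry=25+5=30). clock=25
Op 9: tick 4 -> clock=29. purged={c.com}
Op 10: insert a.com -> 10.0.0.5 (expiry=29+2=31). clock=29
Op 11: tick 8 -> clock=37. purged={a.com,b.com}
Op 12: tick 1 -> clock=38.
Op 13: tick 8 -> clock=46.
Op 14: tick 6 -> clock=52.
Op 15: tick 5 -> clock=57.
Op 16: tick 3 -> clock=60.
lookup a.com: not in cache (expired or never inserted)

Answer: NXDOMAIN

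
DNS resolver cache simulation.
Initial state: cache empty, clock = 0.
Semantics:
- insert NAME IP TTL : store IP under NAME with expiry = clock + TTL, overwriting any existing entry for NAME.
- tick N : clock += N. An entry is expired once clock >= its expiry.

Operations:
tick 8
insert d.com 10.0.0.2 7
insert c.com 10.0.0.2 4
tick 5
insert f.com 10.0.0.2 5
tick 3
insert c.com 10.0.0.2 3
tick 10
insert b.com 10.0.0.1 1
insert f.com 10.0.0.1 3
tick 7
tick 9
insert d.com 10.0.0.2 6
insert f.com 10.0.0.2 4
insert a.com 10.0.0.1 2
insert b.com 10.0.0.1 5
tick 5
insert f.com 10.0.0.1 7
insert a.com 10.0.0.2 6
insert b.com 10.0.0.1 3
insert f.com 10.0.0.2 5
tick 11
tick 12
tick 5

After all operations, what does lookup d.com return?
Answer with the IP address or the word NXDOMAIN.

Answer: NXDOMAIN

Derivation:
Op 1: tick 8 -> clock=8.
Op 2: insert d.com -> 10.0.0.2 (expiry=8+7=15). clock=8
Op 3: insert c.com -> 10.0.0.2 (expiry=8+4=12). clock=8
Op 4: tick 5 -> clock=13. purged={c.com}
Op 5: insert f.com -> 10.0.0.2 (expiry=13+5=18). clock=13
Op 6: tick 3 -> clock=16. purged={d.com}
Op 7: insert c.com -> 10.0.0.2 (expiry=16+3=19). clock=16
Op 8: tick 10 -> clock=26. purged={c.com,f.com}
Op 9: insert b.com -> 10.0.0.1 (expiry=26+1=27). clock=26
Op 10: insert f.com -> 10.0.0.1 (expiry=26+3=29). clock=26
Op 11: tick 7 -> clock=33. purged={b.com,f.com}
Op 12: tick 9 -> clock=42.
Op 13: insert d.com -> 10.0.0.2 (expiry=42+6=48). clock=42
Op 14: insert f.com -> 10.0.0.2 (expiry=42+4=46). clock=42
Op 15: insert a.com -> 10.0.0.1 (expiry=42+2=44). clock=42
Op 16: insert b.com -> 10.0.0.1 (expiry=42+5=47). clock=42
Op 17: tick 5 -> clock=47. purged={a.com,b.com,f.com}
Op 18: insert f.com -> 10.0.0.1 (expiry=47+7=54). clock=47
Op 19: insert a.com -> 10.0.0.2 (expiry=47+6=53). clock=47
Op 20: insert b.com -> 10.0.0.1 (expiry=47+3=50). clock=47
Op 21: insert f.com -> 10.0.0.2 (expiry=47+5=52). clock=47
Op 22: tick 11 -> clock=58. purged={a.com,b.com,d.com,f.com}
Op 23: tick 12 -> clock=70.
Op 24: tick 5 -> clock=75.
lookup d.com: not in cache (expired or never inserted)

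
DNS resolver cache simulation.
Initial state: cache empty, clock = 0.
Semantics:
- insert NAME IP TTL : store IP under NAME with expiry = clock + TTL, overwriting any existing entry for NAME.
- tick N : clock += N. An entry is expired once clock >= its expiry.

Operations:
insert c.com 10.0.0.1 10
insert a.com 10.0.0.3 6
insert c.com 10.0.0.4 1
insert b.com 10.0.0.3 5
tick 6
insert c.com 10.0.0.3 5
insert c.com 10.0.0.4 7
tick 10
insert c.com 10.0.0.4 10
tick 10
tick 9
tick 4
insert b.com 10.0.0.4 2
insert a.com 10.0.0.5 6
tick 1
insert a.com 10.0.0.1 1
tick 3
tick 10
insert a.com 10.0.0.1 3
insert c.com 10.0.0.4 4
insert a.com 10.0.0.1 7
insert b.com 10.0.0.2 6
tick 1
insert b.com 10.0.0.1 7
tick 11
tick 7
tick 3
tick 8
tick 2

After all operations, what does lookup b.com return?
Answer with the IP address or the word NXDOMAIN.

Answer: NXDOMAIN

Derivation:
Op 1: insert c.com -> 10.0.0.1 (expiry=0+10=10). clock=0
Op 2: insert a.com -> 10.0.0.3 (expiry=0+6=6). clock=0
Op 3: insert c.com -> 10.0.0.4 (expiry=0+1=1). clock=0
Op 4: insert b.com -> 10.0.0.3 (expiry=0+5=5). clock=0
Op 5: tick 6 -> clock=6. purged={a.com,b.com,c.com}
Op 6: insert c.com -> 10.0.0.3 (expiry=6+5=11). clock=6
Op 7: insert c.com -> 10.0.0.4 (expiry=6+7=13). clock=6
Op 8: tick 10 -> clock=16. purged={c.com}
Op 9: insert c.com -> 10.0.0.4 (expiry=16+10=26). clock=16
Op 10: tick 10 -> clock=26. purged={c.com}
Op 11: tick 9 -> clock=35.
Op 12: tick 4 -> clock=39.
Op 13: insert b.com -> 10.0.0.4 (expiry=39+2=41). clock=39
Op 14: insert a.com -> 10.0.0.5 (expiry=39+6=45). clock=39
Op 15: tick 1 -> clock=40.
Op 16: insert a.com -> 10.0.0.1 (expiry=40+1=41). clock=40
Op 17: tick 3 -> clock=43. purged={a.com,b.com}
Op 18: tick 10 -> clock=53.
Op 19: insert a.com -> 10.0.0.1 (expiry=53+3=56). clock=53
Op 20: insert c.com -> 10.0.0.4 (expiry=53+4=57). clock=53
Op 21: insert a.com -> 10.0.0.1 (expiry=53+7=60). clock=53
Op 22: insert b.com -> 10.0.0.2 (expiry=53+6=59). clock=53
Op 23: tick 1 -> clock=54.
Op 24: insert b.com -> 10.0.0.1 (expiry=54+7=61). clock=54
Op 25: tick 11 -> clock=65. purged={a.com,b.com,c.com}
Op 26: tick 7 -> clock=72.
Op 27: tick 3 -> clock=75.
Op 28: tick 8 -> clock=83.
Op 29: tick 2 -> clock=85.
lookup b.com: not in cache (expired or never inserted)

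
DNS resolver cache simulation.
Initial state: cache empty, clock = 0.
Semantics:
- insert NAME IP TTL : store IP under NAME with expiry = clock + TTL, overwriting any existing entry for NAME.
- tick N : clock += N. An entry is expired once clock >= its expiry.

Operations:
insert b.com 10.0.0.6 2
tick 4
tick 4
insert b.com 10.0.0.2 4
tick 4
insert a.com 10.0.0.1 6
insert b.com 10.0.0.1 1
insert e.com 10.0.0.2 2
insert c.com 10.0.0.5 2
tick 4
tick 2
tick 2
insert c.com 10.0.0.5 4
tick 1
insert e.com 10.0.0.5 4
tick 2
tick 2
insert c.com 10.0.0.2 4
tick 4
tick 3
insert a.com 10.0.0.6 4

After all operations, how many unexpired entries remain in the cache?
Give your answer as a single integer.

Op 1: insert b.com -> 10.0.0.6 (expiry=0+2=2). clock=0
Op 2: tick 4 -> clock=4. purged={b.com}
Op 3: tick 4 -> clock=8.
Op 4: insert b.com -> 10.0.0.2 (expiry=8+4=12). clock=8
Op 5: tick 4 -> clock=12. purged={b.com}
Op 6: insert a.com -> 10.0.0.1 (expiry=12+6=18). clock=12
Op 7: insert b.com -> 10.0.0.1 (expiry=12+1=13). clock=12
Op 8: insert e.com -> 10.0.0.2 (expiry=12+2=14). clock=12
Op 9: insert c.com -> 10.0.0.5 (expiry=12+2=14). clock=12
Op 10: tick 4 -> clock=16. purged={b.com,c.com,e.com}
Op 11: tick 2 -> clock=18. purged={a.com}
Op 12: tick 2 -> clock=20.
Op 13: insert c.com -> 10.0.0.5 (expiry=20+4=24). clock=20
Op 14: tick 1 -> clock=21.
Op 15: insert e.com -> 10.0.0.5 (expiry=21+4=25). clock=21
Op 16: tick 2 -> clock=23.
Op 17: tick 2 -> clock=25. purged={c.com,e.com}
Op 18: insert c.com -> 10.0.0.2 (expiry=25+4=29). clock=25
Op 19: tick 4 -> clock=29. purged={c.com}
Op 20: tick 3 -> clock=32.
Op 21: insert a.com -> 10.0.0.6 (expiry=32+4=36). clock=32
Final cache (unexpired): {a.com} -> size=1

Answer: 1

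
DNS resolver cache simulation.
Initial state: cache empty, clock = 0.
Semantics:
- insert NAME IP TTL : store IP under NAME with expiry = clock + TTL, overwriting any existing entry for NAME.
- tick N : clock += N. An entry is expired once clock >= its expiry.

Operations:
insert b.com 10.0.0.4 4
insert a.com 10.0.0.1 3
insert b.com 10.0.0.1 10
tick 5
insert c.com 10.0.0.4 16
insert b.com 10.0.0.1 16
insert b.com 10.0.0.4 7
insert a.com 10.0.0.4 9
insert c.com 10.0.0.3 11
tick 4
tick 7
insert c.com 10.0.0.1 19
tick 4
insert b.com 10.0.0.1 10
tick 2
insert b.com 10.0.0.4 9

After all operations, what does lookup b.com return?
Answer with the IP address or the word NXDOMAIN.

Op 1: insert b.com -> 10.0.0.4 (expiry=0+4=4). clock=0
Op 2: insert a.com -> 10.0.0.1 (expiry=0+3=3). clock=0
Op 3: insert b.com -> 10.0.0.1 (expiry=0+10=10). clock=0
Op 4: tick 5 -> clock=5. purged={a.com}
Op 5: insert c.com -> 10.0.0.4 (expiry=5+16=21). clock=5
Op 6: insert b.com -> 10.0.0.1 (expiry=5+16=21). clock=5
Op 7: insert b.com -> 10.0.0.4 (expiry=5+7=12). clock=5
Op 8: insert a.com -> 10.0.0.4 (expiry=5+9=14). clock=5
Op 9: insert c.com -> 10.0.0.3 (expiry=5+11=16). clock=5
Op 10: tick 4 -> clock=9.
Op 11: tick 7 -> clock=16. purged={a.com,b.com,c.com}
Op 12: insert c.com -> 10.0.0.1 (expiry=16+19=35). clock=16
Op 13: tick 4 -> clock=20.
Op 14: insert b.com -> 10.0.0.1 (expiry=20+10=30). clock=20
Op 15: tick 2 -> clock=22.
Op 16: insert b.com -> 10.0.0.4 (expiry=22+9=31). clock=22
lookup b.com: present, ip=10.0.0.4 expiry=31 > clock=22

Answer: 10.0.0.4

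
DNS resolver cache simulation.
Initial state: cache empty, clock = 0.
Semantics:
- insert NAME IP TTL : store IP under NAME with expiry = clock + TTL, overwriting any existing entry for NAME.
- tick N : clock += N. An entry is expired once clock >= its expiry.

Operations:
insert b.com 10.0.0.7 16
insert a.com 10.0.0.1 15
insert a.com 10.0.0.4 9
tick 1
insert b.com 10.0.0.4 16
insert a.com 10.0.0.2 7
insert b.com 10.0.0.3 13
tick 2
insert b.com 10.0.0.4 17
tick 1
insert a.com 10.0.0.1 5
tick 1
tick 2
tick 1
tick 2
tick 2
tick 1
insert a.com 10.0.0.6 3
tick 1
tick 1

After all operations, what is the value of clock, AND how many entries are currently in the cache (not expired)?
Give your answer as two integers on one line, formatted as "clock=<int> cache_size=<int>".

Op 1: insert b.com -> 10.0.0.7 (expiry=0+16=16). clock=0
Op 2: insert a.com -> 10.0.0.1 (expiry=0+15=15). clock=0
Op 3: insert a.com -> 10.0.0.4 (expiry=0+9=9). clock=0
Op 4: tick 1 -> clock=1.
Op 5: insert b.com -> 10.0.0.4 (expiry=1+16=17). clock=1
Op 6: insert a.com -> 10.0.0.2 (expiry=1+7=8). clock=1
Op 7: insert b.com -> 10.0.0.3 (expiry=1+13=14). clock=1
Op 8: tick 2 -> clock=3.
Op 9: insert b.com -> 10.0.0.4 (expiry=3+17=20). clock=3
Op 10: tick 1 -> clock=4.
Op 11: insert a.com -> 10.0.0.1 (expiry=4+5=9). clock=4
Op 12: tick 1 -> clock=5.
Op 13: tick 2 -> clock=7.
Op 14: tick 1 -> clock=8.
Op 15: tick 2 -> clock=10. purged={a.com}
Op 16: tick 2 -> clock=12.
Op 17: tick 1 -> clock=13.
Op 18: insert a.com -> 10.0.0.6 (expiry=13+3=16). clock=13
Op 19: tick 1 -> clock=14.
Op 20: tick 1 -> clock=15.
Final clock = 15
Final cache (unexpired): {a.com,b.com} -> size=2

Answer: clock=15 cache_size=2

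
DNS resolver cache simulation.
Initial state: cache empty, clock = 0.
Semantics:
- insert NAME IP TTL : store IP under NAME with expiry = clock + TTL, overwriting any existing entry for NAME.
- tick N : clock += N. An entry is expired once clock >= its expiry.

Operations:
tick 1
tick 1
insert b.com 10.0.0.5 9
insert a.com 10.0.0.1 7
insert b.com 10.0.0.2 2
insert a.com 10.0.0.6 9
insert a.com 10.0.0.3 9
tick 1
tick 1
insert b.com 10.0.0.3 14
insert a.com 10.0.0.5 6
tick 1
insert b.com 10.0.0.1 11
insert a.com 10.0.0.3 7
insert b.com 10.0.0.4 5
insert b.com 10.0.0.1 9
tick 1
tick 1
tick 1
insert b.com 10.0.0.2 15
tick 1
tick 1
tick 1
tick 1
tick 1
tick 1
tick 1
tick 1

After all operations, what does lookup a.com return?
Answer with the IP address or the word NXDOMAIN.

Answer: NXDOMAIN

Derivation:
Op 1: tick 1 -> clock=1.
Op 2: tick 1 -> clock=2.
Op 3: insert b.com -> 10.0.0.5 (expiry=2+9=11). clock=2
Op 4: insert a.com -> 10.0.0.1 (expiry=2+7=9). clock=2
Op 5: insert b.com -> 10.0.0.2 (expiry=2+2=4). clock=2
Op 6: insert a.com -> 10.0.0.6 (expiry=2+9=11). clock=2
Op 7: insert a.com -> 10.0.0.3 (expiry=2+9=11). clock=2
Op 8: tick 1 -> clock=3.
Op 9: tick 1 -> clock=4. purged={b.com}
Op 10: insert b.com -> 10.0.0.3 (expiry=4+14=18). clock=4
Op 11: insert a.com -> 10.0.0.5 (expiry=4+6=10). clock=4
Op 12: tick 1 -> clock=5.
Op 13: insert b.com -> 10.0.0.1 (expiry=5+11=16). clock=5
Op 14: insert a.com -> 10.0.0.3 (expiry=5+7=12). clock=5
Op 15: insert b.com -> 10.0.0.4 (expiry=5+5=10). clock=5
Op 16: insert b.com -> 10.0.0.1 (expiry=5+9=14). clock=5
Op 17: tick 1 -> clock=6.
Op 18: tick 1 -> clock=7.
Op 19: tick 1 -> clock=8.
Op 20: insert b.com -> 10.0.0.2 (expiry=8+15=23). clock=8
Op 21: tick 1 -> clock=9.
Op 22: tick 1 -> clock=10.
Op 23: tick 1 -> clock=11.
Op 24: tick 1 -> clock=12. purged={a.com}
Op 25: tick 1 -> clock=13.
Op 26: tick 1 -> clock=14.
Op 27: tick 1 -> clock=15.
Op 28: tick 1 -> clock=16.
lookup a.com: not in cache (expired or never inserted)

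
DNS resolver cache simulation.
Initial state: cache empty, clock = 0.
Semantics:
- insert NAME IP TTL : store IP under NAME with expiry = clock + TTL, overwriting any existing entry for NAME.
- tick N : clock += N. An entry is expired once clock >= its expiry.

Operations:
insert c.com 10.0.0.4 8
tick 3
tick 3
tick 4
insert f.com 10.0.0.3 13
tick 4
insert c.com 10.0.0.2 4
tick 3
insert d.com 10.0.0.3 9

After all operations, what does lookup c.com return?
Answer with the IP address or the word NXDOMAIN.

Answer: 10.0.0.2

Derivation:
Op 1: insert c.com -> 10.0.0.4 (expiry=0+8=8). clock=0
Op 2: tick 3 -> clock=3.
Op 3: tick 3 -> clock=6.
Op 4: tick 4 -> clock=10. purged={c.com}
Op 5: insert f.com -> 10.0.0.3 (expiry=10+13=23). clock=10
Op 6: tick 4 -> clock=14.
Op 7: insert c.com -> 10.0.0.2 (expiry=14+4=18). clock=14
Op 8: tick 3 -> clock=17.
Op 9: insert d.com -> 10.0.0.3 (expiry=17+9=26). clock=17
lookup c.com: present, ip=10.0.0.2 expiry=18 > clock=17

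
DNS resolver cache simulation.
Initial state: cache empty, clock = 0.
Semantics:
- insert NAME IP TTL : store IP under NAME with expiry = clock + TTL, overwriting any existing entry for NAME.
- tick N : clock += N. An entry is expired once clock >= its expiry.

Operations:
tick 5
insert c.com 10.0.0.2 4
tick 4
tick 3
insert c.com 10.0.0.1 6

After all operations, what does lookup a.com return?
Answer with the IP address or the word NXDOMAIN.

Answer: NXDOMAIN

Derivation:
Op 1: tick 5 -> clock=5.
Op 2: insert c.com -> 10.0.0.2 (expiry=5+4=9). clock=5
Op 3: tick 4 -> clock=9. purged={c.com}
Op 4: tick 3 -> clock=12.
Op 5: insert c.com -> 10.0.0.1 (expiry=12+6=18). clock=12
lookup a.com: not in cache (expired or never inserted)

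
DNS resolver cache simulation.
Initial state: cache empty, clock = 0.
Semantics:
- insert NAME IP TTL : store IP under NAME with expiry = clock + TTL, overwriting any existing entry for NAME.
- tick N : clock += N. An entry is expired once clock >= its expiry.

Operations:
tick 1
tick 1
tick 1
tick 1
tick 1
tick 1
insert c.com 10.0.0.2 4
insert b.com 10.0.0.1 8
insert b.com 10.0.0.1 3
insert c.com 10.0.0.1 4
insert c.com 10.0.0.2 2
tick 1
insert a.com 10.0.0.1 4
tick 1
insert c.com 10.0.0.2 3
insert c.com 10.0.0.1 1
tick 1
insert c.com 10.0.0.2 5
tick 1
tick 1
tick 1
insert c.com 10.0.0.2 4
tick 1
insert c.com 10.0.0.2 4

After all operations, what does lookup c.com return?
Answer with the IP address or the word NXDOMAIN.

Answer: 10.0.0.2

Derivation:
Op 1: tick 1 -> clock=1.
Op 2: tick 1 -> clock=2.
Op 3: tick 1 -> clock=3.
Op 4: tick 1 -> clock=4.
Op 5: tick 1 -> clock=5.
Op 6: tick 1 -> clock=6.
Op 7: insert c.com -> 10.0.0.2 (expiry=6+4=10). clock=6
Op 8: insert b.com -> 10.0.0.1 (expiry=6+8=14). clock=6
Op 9: insert b.com -> 10.0.0.1 (expiry=6+3=9). clock=6
Op 10: insert c.com -> 10.0.0.1 (expiry=6+4=10). clock=6
Op 11: insert c.com -> 10.0.0.2 (expiry=6+2=8). clock=6
Op 12: tick 1 -> clock=7.
Op 13: insert a.com -> 10.0.0.1 (expiry=7+4=11). clock=7
Op 14: tick 1 -> clock=8. purged={c.com}
Op 15: insert c.com -> 10.0.0.2 (expiry=8+3=11). clock=8
Op 16: insert c.com -> 10.0.0.1 (expiry=8+1=9). clock=8
Op 17: tick 1 -> clock=9. purged={b.com,c.com}
Op 18: insert c.com -> 10.0.0.2 (expiry=9+5=14). clock=9
Op 19: tick 1 -> clock=10.
Op 20: tick 1 -> clock=11. purged={a.com}
Op 21: tick 1 -> clock=12.
Op 22: insert c.com -> 10.0.0.2 (expiry=12+4=16). clock=12
Op 23: tick 1 -> clock=13.
Op 24: insert c.com -> 10.0.0.2 (expiry=13+4=17). clock=13
lookup c.com: present, ip=10.0.0.2 expiry=17 > clock=13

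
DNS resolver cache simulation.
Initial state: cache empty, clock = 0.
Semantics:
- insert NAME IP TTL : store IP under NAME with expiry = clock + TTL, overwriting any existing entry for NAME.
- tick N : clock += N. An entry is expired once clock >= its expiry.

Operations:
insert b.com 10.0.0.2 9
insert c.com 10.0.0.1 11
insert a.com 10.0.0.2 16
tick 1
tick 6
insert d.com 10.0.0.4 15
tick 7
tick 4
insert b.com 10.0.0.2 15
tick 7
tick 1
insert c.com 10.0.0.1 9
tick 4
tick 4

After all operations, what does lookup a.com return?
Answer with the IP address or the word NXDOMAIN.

Op 1: insert b.com -> 10.0.0.2 (expiry=0+9=9). clock=0
Op 2: insert c.com -> 10.0.0.1 (expiry=0+11=11). clock=0
Op 3: insert a.com -> 10.0.0.2 (expiry=0+16=16). clock=0
Op 4: tick 1 -> clock=1.
Op 5: tick 6 -> clock=7.
Op 6: insert d.com -> 10.0.0.4 (expiry=7+15=22). clock=7
Op 7: tick 7 -> clock=14. purged={b.com,c.com}
Op 8: tick 4 -> clock=18. purged={a.com}
Op 9: insert b.com -> 10.0.0.2 (expiry=18+15=33). clock=18
Op 10: tick 7 -> clock=25. purged={d.com}
Op 11: tick 1 -> clock=26.
Op 12: insert c.com -> 10.0.0.1 (expiry=26+9=35). clock=26
Op 13: tick 4 -> clock=30.
Op 14: tick 4 -> clock=34. purged={b.com}
lookup a.com: not in cache (expired or never inserted)

Answer: NXDOMAIN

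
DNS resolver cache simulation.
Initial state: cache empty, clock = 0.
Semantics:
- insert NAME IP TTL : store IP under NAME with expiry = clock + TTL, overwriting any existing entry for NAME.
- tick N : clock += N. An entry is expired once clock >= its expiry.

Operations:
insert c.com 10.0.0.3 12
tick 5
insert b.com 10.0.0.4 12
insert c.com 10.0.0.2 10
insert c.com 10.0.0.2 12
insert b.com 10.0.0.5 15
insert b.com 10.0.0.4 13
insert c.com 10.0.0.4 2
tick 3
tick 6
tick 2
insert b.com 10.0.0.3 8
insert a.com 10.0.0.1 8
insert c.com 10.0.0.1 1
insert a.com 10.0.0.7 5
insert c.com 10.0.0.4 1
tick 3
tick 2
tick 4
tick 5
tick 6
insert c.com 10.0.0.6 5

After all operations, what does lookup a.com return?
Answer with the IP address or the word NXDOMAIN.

Answer: NXDOMAIN

Derivation:
Op 1: insert c.com -> 10.0.0.3 (expiry=0+12=12). clock=0
Op 2: tick 5 -> clock=5.
Op 3: insert b.com -> 10.0.0.4 (expiry=5+12=17). clock=5
Op 4: insert c.com -> 10.0.0.2 (expiry=5+10=15). clock=5
Op 5: insert c.com -> 10.0.0.2 (expiry=5+12=17). clock=5
Op 6: insert b.com -> 10.0.0.5 (expiry=5+15=20). clock=5
Op 7: insert b.com -> 10.0.0.4 (expiry=5+13=18). clock=5
Op 8: insert c.com -> 10.0.0.4 (expiry=5+2=7). clock=5
Op 9: tick 3 -> clock=8. purged={c.com}
Op 10: tick 6 -> clock=14.
Op 11: tick 2 -> clock=16.
Op 12: insert b.com -> 10.0.0.3 (expiry=16+8=24). clock=16
Op 13: insert a.com -> 10.0.0.1 (expiry=16+8=24). clock=16
Op 14: insert c.com -> 10.0.0.1 (expiry=16+1=17). clock=16
Op 15: insert a.com -> 10.0.0.7 (expiry=16+5=21). clock=16
Op 16: insert c.com -> 10.0.0.4 (expiry=16+1=17). clock=16
Op 17: tick 3 -> clock=19. purged={c.com}
Op 18: tick 2 -> clock=21. purged={a.com}
Op 19: tick 4 -> clock=25. purged={b.com}
Op 20: tick 5 -> clock=30.
Op 21: tick 6 -> clock=36.
Op 22: insert c.com -> 10.0.0.6 (expiry=36+5=41). clock=36
lookup a.com: not in cache (expired or never inserted)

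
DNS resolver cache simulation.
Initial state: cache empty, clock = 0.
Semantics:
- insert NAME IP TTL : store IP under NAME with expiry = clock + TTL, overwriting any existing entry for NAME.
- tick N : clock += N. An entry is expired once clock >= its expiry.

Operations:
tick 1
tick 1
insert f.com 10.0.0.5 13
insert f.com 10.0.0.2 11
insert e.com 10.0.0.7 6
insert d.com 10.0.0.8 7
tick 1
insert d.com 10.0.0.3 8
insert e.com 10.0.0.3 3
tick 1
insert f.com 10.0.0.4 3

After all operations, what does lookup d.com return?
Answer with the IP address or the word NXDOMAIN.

Op 1: tick 1 -> clock=1.
Op 2: tick 1 -> clock=2.
Op 3: insert f.com -> 10.0.0.5 (expiry=2+13=15). clock=2
Op 4: insert f.com -> 10.0.0.2 (expiry=2+11=13). clock=2
Op 5: insert e.com -> 10.0.0.7 (expiry=2+6=8). clock=2
Op 6: insert d.com -> 10.0.0.8 (expiry=2+7=9). clock=2
Op 7: tick 1 -> clock=3.
Op 8: insert d.com -> 10.0.0.3 (expiry=3+8=11). clock=3
Op 9: insert e.com -> 10.0.0.3 (expiry=3+3=6). clock=3
Op 10: tick 1 -> clock=4.
Op 11: insert f.com -> 10.0.0.4 (expiry=4+3=7). clock=4
lookup d.com: present, ip=10.0.0.3 expiry=11 > clock=4

Answer: 10.0.0.3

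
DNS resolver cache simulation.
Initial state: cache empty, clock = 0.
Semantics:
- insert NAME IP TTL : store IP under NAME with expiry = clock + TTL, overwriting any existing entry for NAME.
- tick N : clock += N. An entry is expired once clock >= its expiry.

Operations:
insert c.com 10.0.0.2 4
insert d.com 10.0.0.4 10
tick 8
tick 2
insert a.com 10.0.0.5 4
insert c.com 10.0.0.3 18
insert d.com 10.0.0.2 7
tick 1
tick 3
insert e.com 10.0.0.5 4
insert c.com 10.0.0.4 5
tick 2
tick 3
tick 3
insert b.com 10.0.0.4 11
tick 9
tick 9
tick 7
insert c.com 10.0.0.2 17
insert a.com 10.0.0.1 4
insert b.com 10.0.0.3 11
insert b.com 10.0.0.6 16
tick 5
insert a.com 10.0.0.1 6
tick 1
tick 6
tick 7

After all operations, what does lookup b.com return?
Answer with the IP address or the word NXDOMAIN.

Answer: NXDOMAIN

Derivation:
Op 1: insert c.com -> 10.0.0.2 (expiry=0+4=4). clock=0
Op 2: insert d.com -> 10.0.0.4 (expiry=0+10=10). clock=0
Op 3: tick 8 -> clock=8. purged={c.com}
Op 4: tick 2 -> clock=10. purged={d.com}
Op 5: insert a.com -> 10.0.0.5 (expiry=10+4=14). clock=10
Op 6: insert c.com -> 10.0.0.3 (expiry=10+18=28). clock=10
Op 7: insert d.com -> 10.0.0.2 (expiry=10+7=17). clock=10
Op 8: tick 1 -> clock=11.
Op 9: tick 3 -> clock=14. purged={a.com}
Op 10: insert e.com -> 10.0.0.5 (expiry=14+4=18). clock=14
Op 11: insert c.com -> 10.0.0.4 (expiry=14+5=19). clock=14
Op 12: tick 2 -> clock=16.
Op 13: tick 3 -> clock=19. purged={c.com,d.com,e.com}
Op 14: tick 3 -> clock=22.
Op 15: insert b.com -> 10.0.0.4 (expiry=22+11=33). clock=22
Op 16: tick 9 -> clock=31.
Op 17: tick 9 -> clock=40. purged={b.com}
Op 18: tick 7 -> clock=47.
Op 19: insert c.com -> 10.0.0.2 (expiry=47+17=64). clock=47
Op 20: insert a.com -> 10.0.0.1 (expiry=47+4=51). clock=47
Op 21: insert b.com -> 10.0.0.3 (expiry=47+11=58). clock=47
Op 22: insert b.com -> 10.0.0.6 (expiry=47+16=63). clock=47
Op 23: tick 5 -> clock=52. purged={a.com}
Op 24: insert a.com -> 10.0.0.1 (expiry=52+6=58). clock=52
Op 25: tick 1 -> clock=53.
Op 26: tick 6 -> clock=59. purged={a.com}
Op 27: tick 7 -> clock=66. purged={b.com,c.com}
lookup b.com: not in cache (expired or never inserted)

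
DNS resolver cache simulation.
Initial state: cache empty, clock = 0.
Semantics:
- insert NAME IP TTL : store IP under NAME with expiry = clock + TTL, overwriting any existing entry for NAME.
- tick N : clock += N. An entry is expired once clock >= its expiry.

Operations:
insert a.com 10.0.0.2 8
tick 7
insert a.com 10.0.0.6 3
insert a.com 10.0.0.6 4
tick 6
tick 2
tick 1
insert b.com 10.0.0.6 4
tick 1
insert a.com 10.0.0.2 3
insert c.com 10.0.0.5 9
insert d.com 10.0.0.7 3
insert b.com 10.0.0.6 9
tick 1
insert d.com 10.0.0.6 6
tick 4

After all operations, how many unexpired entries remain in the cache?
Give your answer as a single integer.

Answer: 3

Derivation:
Op 1: insert a.com -> 10.0.0.2 (expiry=0+8=8). clock=0
Op 2: tick 7 -> clock=7.
Op 3: insert a.com -> 10.0.0.6 (expiry=7+3=10). clock=7
Op 4: insert a.com -> 10.0.0.6 (expiry=7+4=11). clock=7
Op 5: tick 6 -> clock=13. purged={a.com}
Op 6: tick 2 -> clock=15.
Op 7: tick 1 -> clock=16.
Op 8: insert b.com -> 10.0.0.6 (expiry=16+4=20). clock=16
Op 9: tick 1 -> clock=17.
Op 10: insert a.com -> 10.0.0.2 (expiry=17+3=20). clock=17
Op 11: insert c.com -> 10.0.0.5 (expiry=17+9=26). clock=17
Op 12: insert d.com -> 10.0.0.7 (expiry=17+3=20). clock=17
Op 13: insert b.com -> 10.0.0.6 (expiry=17+9=26). clock=17
Op 14: tick 1 -> clock=18.
Op 15: insert d.com -> 10.0.0.6 (expiry=18+6=24). clock=18
Op 16: tick 4 -> clock=22. purged={a.com}
Final cache (unexpired): {b.com,c.com,d.com} -> size=3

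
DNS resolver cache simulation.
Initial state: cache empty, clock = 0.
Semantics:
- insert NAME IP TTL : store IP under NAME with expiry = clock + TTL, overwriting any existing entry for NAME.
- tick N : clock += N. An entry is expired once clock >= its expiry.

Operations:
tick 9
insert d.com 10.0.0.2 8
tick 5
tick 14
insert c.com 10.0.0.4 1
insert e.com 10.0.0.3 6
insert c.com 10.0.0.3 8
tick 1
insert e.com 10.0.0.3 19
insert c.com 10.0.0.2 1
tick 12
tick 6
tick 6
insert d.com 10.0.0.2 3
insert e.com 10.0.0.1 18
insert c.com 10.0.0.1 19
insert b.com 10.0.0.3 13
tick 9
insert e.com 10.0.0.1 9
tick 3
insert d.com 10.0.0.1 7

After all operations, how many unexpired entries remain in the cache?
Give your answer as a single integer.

Op 1: tick 9 -> clock=9.
Op 2: insert d.com -> 10.0.0.2 (expiry=9+8=17). clock=9
Op 3: tick 5 -> clock=14.
Op 4: tick 14 -> clock=28. purged={d.com}
Op 5: insert c.com -> 10.0.0.4 (expiry=28+1=29). clock=28
Op 6: insert e.com -> 10.0.0.3 (expiry=28+6=34). clock=28
Op 7: insert c.com -> 10.0.0.3 (expiry=28+8=36). clock=28
Op 8: tick 1 -> clock=29.
Op 9: insert e.com -> 10.0.0.3 (expiry=29+19=48). clock=29
Op 10: insert c.com -> 10.0.0.2 (expiry=29+1=30). clock=29
Op 11: tick 12 -> clock=41. purged={c.com}
Op 12: tick 6 -> clock=47.
Op 13: tick 6 -> clock=53. purged={e.com}
Op 14: insert d.com -> 10.0.0.2 (expiry=53+3=56). clock=53
Op 15: insert e.com -> 10.0.0.1 (expiry=53+18=71). clock=53
Op 16: insert c.com -> 10.0.0.1 (expiry=53+19=72). clock=53
Op 17: insert b.com -> 10.0.0.3 (expiry=53+13=66). clock=53
Op 18: tick 9 -> clock=62. purged={d.com}
Op 19: insert e.com -> 10.0.0.1 (expiry=62+9=71). clock=62
Op 20: tick 3 -> clock=65.
Op 21: insert d.com -> 10.0.0.1 (expiry=65+7=72). clock=65
Final cache (unexpired): {b.com,c.com,d.com,e.com} -> size=4

Answer: 4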